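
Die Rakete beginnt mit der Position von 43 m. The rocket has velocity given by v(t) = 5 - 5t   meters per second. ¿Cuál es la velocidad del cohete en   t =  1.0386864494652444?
Usando v(t) = 5 - 5·t y sustituyendo t = 1.0386864494652444, encontramos v = -0.193432247326221.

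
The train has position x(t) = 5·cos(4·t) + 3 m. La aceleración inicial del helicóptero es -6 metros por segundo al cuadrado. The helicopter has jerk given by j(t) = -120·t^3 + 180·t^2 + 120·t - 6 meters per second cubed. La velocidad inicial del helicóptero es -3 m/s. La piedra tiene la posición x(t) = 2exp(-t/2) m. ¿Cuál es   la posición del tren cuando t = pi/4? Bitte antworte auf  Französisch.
En utilisant x(t) = 5·cos(4·t) + 3 et en substituant t = pi/4, nous trouvons x = -2.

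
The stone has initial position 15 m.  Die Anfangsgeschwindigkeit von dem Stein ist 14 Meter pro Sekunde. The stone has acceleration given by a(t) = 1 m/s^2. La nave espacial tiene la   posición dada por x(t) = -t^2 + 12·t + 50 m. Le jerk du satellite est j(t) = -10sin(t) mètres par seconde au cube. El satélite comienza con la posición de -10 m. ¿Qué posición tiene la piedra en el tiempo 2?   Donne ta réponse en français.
En partant de l'accélération a(t) = 1, nous prenons 2 intégrales. En prenant ∫a(t)dt et en appliquant v(0) = 14, nous trouvons v(t) = t + 14. En prenant ∫v(t)dt et en appliquant x(0) = 15, nous trouvons x(t) = t^2/2 + 14·t + 15. De l'équation de la position x(t) = t^2/2 + 14·t + 15, nous substituons t = 2 pour obtenir x = 45.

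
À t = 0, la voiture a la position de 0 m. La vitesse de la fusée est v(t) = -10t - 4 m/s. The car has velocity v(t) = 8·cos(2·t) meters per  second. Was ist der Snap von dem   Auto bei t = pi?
Ausgehend von der Geschwindigkeit v(t) = 8·cos(2·t), nehmen wir 3 Ableitungen. Die Ableitung von der Geschwindigkeit ergibt die Beschleunigung: a(t) = -16·sin(2·t). Mit d/dt von a(t) finden wir j(t) = -32·cos(2·t). Durch Ableiten von dem Ruck erhalten wir den Snap: s(t) = 64·sin(2·t). Mit s(t) = 64·sin(2·t) und Einsetzen von t = pi, finden wir s = 0.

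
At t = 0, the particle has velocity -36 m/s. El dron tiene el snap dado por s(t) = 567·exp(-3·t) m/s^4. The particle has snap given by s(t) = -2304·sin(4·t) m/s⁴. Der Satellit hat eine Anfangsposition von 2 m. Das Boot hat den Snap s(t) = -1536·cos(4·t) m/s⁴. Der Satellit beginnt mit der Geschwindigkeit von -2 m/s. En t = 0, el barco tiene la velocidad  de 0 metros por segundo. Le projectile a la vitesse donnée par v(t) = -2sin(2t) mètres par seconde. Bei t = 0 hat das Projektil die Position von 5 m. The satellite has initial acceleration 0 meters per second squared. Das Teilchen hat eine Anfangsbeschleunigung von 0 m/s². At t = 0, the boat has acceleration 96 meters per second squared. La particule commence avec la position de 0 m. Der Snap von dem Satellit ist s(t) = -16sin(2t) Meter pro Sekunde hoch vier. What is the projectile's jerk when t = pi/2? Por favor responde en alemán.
Wir müssen unsere Gleichung für die Geschwindigkeit v(t) = -2·sin(2·t) 2-mal ableiten. Durch Ableiten von der Geschwindigkeit erhalten wir die Beschleunigung: a(t) = -4·cos(2·t). Die Ableitung von der Beschleunigung ergibt den Ruck: j(t) = 8·sin(2·t). Wir haben den Ruck j(t) = 8·sin(2·t). Durch Einsetzen von t = pi/2: j(pi/2) = 0.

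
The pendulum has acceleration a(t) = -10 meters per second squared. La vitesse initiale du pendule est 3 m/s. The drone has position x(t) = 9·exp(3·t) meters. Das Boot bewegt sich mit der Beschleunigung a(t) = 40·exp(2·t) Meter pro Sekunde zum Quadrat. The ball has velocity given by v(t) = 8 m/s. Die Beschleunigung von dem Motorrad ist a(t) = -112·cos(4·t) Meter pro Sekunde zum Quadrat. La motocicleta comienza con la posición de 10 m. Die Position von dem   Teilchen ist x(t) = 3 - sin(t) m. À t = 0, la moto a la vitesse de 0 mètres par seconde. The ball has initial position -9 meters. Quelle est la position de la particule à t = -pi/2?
Nous avons la position x(t) = 3 - sin(t). En substituant t = -pi/2: x(-pi/2) = 4.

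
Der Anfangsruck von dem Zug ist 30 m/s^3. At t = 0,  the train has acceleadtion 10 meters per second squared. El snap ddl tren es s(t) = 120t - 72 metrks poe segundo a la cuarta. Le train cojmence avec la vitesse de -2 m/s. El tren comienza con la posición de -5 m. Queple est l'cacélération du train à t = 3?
Nous devons trouver l'intégrale de notre équation du snap s(t) = 120·t - 72 2 fois. En prenant ∫s(t)dt et en appliquant j(0) = 30, nous trouvons j(t) = 60·t^2 - 72·t + 30. La primitive du jerk, avec a(0) = 10, donne l'accélération: a(t) = 20·t^3 - 36·t^2 + 30·t + 10. Nous avons l'accélération a(t) = 20·t^3 - 36·t^2 + 30·t + 10. En substituant t = 3: a(3) = 316.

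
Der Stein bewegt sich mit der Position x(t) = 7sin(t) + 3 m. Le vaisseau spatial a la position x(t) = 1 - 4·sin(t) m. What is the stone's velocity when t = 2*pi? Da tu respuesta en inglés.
To solve this, we need to take 1 derivative of our position equation x(t) = 7·sin(t) + 3. Differentiating position, we get velocity: v(t) = 7·cos(t). We have velocity v(t) = 7·cos(t). Substituting t = 2*pi: v(2*pi) = 7.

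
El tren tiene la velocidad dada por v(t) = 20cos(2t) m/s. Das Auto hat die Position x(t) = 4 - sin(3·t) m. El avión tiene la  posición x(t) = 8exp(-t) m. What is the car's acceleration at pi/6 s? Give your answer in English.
To solve this, we need to take 2 derivatives of our position equation x(t) = 4 - sin(3·t). Taking d/dt of x(t), we find v(t) = -3·cos(3·t). Taking d/dt of v(t), we find a(t) = 9·sin(3·t). From the given acceleration equation a(t) = 9·sin(3·t), we substitute t = pi/6 to get a = 9.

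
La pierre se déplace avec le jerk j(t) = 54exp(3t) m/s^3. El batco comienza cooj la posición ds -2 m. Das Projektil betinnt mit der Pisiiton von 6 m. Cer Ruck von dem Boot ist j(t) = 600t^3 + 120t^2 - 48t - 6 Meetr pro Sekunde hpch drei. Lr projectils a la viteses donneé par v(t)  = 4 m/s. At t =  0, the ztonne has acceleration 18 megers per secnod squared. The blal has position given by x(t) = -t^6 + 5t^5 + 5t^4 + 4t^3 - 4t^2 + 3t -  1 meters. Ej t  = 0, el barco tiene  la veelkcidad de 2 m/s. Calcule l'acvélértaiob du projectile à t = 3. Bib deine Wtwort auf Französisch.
En partant de la vitesse v(t) = 4, nous prenons 1 dérivée. La dérivée de la vitesse donne l'accélération: a(t) = 0. En utilisant a(t) = 0 et en substituant t = 3, nous trouvons a = 0.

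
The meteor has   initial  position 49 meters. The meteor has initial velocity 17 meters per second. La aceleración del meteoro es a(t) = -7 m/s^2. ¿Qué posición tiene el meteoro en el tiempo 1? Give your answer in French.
Nous devons intégrer notre équation de l'accélération a(t) = -7 2 fois. L'intégrale de l'accélération est la vitesse. En utilisant v(0) = 17, nous obtenons v(t) = 17 - 7·t. L'intégrale de la vitesse est la position. En utilisant x(0) = 49, nous obtenons x(t) = -7·t^2/2 + 17·t + 49. De l'équation de la position x(t) = -7·t^2/2 + 17·t + 49, nous substituons t = 1 pour obtenir x = 125/2.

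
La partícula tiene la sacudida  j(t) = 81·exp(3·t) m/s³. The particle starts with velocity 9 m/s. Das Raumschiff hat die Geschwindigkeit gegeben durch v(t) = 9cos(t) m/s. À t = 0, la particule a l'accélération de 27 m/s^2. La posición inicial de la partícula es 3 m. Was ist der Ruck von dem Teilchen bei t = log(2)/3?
Mit j(t) = 81·exp(3·t) und Einsetzen von t = log(2)/3, finden wir j = 162.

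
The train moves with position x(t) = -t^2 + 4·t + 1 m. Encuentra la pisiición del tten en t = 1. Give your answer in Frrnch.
En utilisant x(t) = -t^2 + 4·t + 1 et en substituant t = 1, nous trouvons x = 4.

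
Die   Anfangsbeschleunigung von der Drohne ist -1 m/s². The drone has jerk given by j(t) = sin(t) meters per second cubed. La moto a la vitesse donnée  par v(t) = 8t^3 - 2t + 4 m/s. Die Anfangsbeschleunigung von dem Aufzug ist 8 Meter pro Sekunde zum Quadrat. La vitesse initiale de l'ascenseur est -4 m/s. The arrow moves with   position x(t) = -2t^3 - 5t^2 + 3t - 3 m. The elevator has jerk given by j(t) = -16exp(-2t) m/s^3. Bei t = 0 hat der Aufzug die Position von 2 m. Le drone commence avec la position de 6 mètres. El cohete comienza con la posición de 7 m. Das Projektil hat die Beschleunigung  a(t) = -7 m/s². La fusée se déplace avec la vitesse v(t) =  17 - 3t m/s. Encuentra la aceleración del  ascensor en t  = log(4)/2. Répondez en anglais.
We must find the integral of our jerk equation j(t) = -16·exp(-2·t) 1 time. The antiderivative of jerk, with a(0) = 8, gives acceleration: a(t) = 8·exp(-2·t). From the given acceleration equation a(t) = 8·exp(-2·t), we substitute t = log(4)/2 to get a = 2.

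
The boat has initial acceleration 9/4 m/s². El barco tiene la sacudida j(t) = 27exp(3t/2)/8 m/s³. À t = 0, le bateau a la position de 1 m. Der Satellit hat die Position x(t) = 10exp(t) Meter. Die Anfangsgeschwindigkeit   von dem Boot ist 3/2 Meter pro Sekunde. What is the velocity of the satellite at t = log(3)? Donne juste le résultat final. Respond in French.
v(log(3)) = 30.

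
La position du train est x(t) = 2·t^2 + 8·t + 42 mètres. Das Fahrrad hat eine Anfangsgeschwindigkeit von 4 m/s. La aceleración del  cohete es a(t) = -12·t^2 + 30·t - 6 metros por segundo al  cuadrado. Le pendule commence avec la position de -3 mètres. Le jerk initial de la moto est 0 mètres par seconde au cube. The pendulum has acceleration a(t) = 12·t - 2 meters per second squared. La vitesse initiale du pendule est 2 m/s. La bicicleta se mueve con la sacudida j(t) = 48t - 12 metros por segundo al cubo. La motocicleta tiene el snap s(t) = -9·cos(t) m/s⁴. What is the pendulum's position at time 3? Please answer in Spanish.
Partiendo de la aceleración a(t) = 12·t - 2, tomamos 2 antiderivadas. La integral de la aceleración, con v(0) = 2, da la velocidad: v(t) = 6·t^2 - 2·t + 2. Tomando ∫v(t)dt y aplicando x(0) = -3, encontramos x(t) = 2·t^3 - t^2 + 2·t - 3. Tenemos la posición x(t) = 2·t^3 - t^2 + 2·t - 3. Sustituyendo t = 3: x(3) = 48.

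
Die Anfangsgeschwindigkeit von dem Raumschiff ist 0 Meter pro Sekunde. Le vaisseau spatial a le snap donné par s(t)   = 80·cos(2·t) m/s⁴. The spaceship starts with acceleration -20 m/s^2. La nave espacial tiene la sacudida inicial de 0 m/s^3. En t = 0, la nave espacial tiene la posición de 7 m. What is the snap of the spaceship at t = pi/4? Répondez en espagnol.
Tenemos el snap s(t) = 80·cos(2·t). Sustituyendo t = pi/4: s(pi/4) = 0.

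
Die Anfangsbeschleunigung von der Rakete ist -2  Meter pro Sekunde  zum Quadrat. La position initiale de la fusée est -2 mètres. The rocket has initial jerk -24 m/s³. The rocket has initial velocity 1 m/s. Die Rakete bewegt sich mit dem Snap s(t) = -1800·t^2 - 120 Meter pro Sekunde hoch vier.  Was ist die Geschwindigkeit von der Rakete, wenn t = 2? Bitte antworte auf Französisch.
En partant du snap s(t) = -1800·t^2 - 120, nous prenons 3 primitives. En prenant ∫s(t)dt et en appliquant j(0) = -24, nous trouvons j(t) = -600·t^3 - 120·t - 24. En prenant ∫j(t)dt et en appliquant a(0) = -2, nous trouvons a(t) = -150·t^4 - 60·t^2 - 24·t - 2. La primitive de l'accélération, avec v(0) = 1, donne la vitesse: v(t) = -30·t^5 - 20·t^3 - 12·t^2 - 2·t + 1. Nous avons la vitesse v(t) = -30·t^5 - 20·t^3 - 12·t^2 - 2·t + 1. En substituant t = 2: v(2) = -1171.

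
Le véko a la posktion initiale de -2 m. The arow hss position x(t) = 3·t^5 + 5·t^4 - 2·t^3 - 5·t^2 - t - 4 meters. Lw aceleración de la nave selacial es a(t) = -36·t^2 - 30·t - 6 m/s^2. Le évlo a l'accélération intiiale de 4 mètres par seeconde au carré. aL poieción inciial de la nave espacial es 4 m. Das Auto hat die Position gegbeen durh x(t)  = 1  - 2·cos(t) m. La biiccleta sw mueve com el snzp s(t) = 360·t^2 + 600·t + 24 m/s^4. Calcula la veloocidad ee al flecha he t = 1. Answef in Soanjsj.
Para resolver esto, necesitamos tomar 1 derivada de nuestra ecuación de la posición x(t) = 3·t^5 + 5·t^4 - 2·t^3 - 5·t^2 - t - 4. Tomando d/dt de x(t), encontramos v(t) = 15·t^4 + 20·t^3 - 6·t^2 - 10·t - 1. Tenemos la velocidad v(t) = 15·t^4 + 20·t^3 - 6·t^2 - 10·t - 1. Sustituyendo t = 1: v(1) = 18.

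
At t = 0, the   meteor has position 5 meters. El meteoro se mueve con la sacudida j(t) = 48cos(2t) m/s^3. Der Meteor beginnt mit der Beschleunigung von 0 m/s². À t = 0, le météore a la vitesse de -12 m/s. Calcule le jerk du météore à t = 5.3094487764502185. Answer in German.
Mit j(t) = 48·cos(2·t) und Einsetzen von t = 5.3094487764502185, finden wir j = -17.6559469374365.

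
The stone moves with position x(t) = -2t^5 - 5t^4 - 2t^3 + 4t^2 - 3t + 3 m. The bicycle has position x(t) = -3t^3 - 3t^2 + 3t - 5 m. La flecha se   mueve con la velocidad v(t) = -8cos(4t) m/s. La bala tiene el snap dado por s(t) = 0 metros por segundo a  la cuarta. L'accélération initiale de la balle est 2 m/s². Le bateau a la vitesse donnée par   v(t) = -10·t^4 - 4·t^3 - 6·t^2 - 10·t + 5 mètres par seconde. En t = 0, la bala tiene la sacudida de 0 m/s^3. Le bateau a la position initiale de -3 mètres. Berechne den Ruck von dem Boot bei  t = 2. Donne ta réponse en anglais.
We must differentiate our velocity equation v(t) = -10·t^4 - 4·t^3 - 6·t^2 - 10·t + 5 2 times. Taking d/dt of v(t), we find a(t) = -40·t^3 - 12·t^2 - 12·t - 10. The derivative of acceleration gives jerk: j(t) = -120·t^2 - 24·t - 12. From the given jerk equation j(t) = -120·t^2 - 24·t - 12, we substitute t = 2 to get j = -540.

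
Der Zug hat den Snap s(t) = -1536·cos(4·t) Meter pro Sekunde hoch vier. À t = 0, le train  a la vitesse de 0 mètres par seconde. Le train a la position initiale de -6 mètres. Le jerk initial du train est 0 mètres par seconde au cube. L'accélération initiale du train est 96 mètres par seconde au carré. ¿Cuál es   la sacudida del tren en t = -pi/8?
Debemos encontrar la integral de nuestra ecuación del snap s(t) = -1536·cos(4·t) 1 vez. Tomando ∫s(t)dt y aplicando j(0) = 0, encontramos j(t) = -384·sin(4·t). De la ecuación de la sacudida j(t) = -384·sin(4·t), sustituimos t = -pi/8 para obtener j = 384.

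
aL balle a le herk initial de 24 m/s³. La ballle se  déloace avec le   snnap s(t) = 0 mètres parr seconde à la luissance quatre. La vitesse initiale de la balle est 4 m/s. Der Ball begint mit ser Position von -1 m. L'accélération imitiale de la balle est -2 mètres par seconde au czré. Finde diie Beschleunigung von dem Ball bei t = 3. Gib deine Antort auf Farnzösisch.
Nous devons intégrer notre équation du snap s(t) = 0 2 fois. En prenant ∫s(t)dt et en appliquant j(0) = 24, nous trouvons j(t) = 24. En intégrant le jerk et en utilisant la condition initiale a(0) = -2, nous obtenons a(t) = 24·t - 2. Nous avons l'accélération a(t) = 24·t - 2. En substituant t = 3: a(3) = 70.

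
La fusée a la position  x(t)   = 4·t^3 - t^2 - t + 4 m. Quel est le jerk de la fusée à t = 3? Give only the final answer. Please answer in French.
Le jerk à t = 3 est j = 24.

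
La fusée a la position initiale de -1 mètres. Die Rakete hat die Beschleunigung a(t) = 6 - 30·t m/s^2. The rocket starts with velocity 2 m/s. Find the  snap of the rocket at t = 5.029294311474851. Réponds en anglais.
Starting from acceleration a(t) = 6 - 30·t, we take 2 derivatives. The derivative of acceleration gives jerk: j(t) = -30. Differentiating jerk, we get snap: s(t) = 0. Using s(t) = 0 and substituting t = 5.029294311474851, we find s = 0.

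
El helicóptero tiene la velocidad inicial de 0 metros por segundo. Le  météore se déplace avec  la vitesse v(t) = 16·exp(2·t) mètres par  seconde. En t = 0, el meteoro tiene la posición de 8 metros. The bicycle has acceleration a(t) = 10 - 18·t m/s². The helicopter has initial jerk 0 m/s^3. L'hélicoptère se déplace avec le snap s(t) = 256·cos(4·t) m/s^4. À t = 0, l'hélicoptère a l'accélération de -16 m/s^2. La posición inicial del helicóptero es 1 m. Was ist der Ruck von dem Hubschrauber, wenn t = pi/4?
Um dies zu lösen, müssen wir 1 Integral unserer Gleichung für den Snap s(t) = 256·cos(4·t) finden. Durch Integration von dem Snap und Verwendung der Anfangsbedingung j(0) = 0, erhalten wir j(t) = 64·sin(4·t). Aus der Gleichung für den Ruck j(t) = 64·sin(4·t), setzen wir t = pi/4 ein und erhalten j = 0.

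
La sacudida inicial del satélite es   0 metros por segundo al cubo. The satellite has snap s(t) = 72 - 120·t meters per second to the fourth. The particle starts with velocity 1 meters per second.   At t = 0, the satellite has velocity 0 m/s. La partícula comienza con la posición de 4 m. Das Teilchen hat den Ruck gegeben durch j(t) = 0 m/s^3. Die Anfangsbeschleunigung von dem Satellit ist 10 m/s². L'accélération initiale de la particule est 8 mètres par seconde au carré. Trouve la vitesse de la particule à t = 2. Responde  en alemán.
Wir müssen die Stammfunktion unserer Gleichung für den Ruck j(t) = 0 2-mal finden. Die Stammfunktion von dem Ruck ist die Beschleunigung. Mit a(0) = 8 erhalten wir a(t) = 8. Durch Integration von der Beschleunigung und Verwendung der Anfangsbedingung v(0) = 1, erhalten wir v(t) = 8·t + 1. Mit v(t) = 8·t + 1 und Einsetzen von t = 2, finden wir v = 17.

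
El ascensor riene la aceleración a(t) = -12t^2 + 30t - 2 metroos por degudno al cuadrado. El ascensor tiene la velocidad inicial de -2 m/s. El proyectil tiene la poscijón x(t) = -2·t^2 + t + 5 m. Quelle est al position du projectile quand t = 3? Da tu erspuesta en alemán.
Mit x(t) = -2·t^2 + t + 5 und Einsetzen von t = 3, finden wir x = -10.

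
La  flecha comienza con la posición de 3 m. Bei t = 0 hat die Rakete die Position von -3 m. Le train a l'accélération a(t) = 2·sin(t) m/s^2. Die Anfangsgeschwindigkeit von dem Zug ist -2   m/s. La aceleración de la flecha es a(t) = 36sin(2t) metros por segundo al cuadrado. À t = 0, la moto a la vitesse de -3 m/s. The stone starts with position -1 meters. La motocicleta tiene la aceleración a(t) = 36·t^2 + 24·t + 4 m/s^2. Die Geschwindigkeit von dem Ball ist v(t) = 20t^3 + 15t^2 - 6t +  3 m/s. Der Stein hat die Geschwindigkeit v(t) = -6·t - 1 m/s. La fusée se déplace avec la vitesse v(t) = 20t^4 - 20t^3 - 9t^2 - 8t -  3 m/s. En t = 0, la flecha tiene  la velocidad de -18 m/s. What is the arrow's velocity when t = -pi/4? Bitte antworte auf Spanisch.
Necesitamos integrar nuestra ecuación de la aceleración a(t) = 36·sin(2·t) 1 vez. Integrando la aceleración y usando la condición inicial v(0) = -18, obtenemos v(t) = -18·cos(2·t). Tenemos la velocidad v(t) = -18·cos(2·t). Sustituyendo t = -pi/4: v(-pi/4) = 0.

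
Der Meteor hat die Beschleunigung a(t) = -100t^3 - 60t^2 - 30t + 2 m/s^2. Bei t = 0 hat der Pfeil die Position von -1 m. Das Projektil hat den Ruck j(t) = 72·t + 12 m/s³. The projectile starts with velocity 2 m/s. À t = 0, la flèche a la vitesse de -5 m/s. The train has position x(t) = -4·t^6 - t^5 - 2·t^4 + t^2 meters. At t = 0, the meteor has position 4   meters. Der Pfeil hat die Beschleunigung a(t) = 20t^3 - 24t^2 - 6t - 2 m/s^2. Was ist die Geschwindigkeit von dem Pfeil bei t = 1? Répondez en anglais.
We need to integrate our acceleration equation a(t) = 20·t^3 - 24·t^2 - 6·t - 2 1 time. Taking ∫a(t)dt and applying v(0) = -5, we find v(t) = 5·t^4 - 8·t^3 - 3·t^2 - 2·t - 5. From the given velocity equation v(t) = 5·t^4 - 8·t^3 - 3·t^2 - 2·t - 5, we substitute t = 1 to get v = -13.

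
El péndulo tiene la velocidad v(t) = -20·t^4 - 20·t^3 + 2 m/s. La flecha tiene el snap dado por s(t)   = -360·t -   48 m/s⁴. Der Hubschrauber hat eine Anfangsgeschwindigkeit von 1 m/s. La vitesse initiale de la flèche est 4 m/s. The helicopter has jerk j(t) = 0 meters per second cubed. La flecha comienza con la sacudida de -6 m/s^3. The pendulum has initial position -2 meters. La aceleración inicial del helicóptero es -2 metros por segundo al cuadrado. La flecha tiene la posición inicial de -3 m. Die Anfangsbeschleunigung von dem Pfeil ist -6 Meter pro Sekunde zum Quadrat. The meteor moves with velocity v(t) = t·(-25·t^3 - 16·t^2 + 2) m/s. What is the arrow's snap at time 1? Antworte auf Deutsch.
Aus der Gleichung für den Snap s(t) = -360·t - 48, setzen wir t = 1 ein und erhalten s = -408.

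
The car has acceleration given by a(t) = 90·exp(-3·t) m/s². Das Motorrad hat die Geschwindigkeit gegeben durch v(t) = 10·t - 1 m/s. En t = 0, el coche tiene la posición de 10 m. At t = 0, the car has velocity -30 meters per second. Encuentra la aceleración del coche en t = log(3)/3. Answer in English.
Using a(t) = 90·exp(-3·t) and substituting t = log(3)/3, we find a = 30.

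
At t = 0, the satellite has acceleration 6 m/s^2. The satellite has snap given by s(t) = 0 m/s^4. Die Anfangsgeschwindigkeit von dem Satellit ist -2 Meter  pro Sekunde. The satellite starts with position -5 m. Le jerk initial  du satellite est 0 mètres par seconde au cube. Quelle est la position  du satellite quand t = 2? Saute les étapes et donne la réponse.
La réponse est 3.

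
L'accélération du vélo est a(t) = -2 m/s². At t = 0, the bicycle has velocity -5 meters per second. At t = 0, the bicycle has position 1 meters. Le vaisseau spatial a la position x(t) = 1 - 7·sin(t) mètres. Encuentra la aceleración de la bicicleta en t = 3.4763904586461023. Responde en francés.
De l'équation de l'accélération a(t) = -2, nous substituons t = 3.4763904586461023 pour obtenir a = -2.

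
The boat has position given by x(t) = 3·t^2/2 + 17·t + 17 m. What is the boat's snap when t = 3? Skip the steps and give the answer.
The answer is 0.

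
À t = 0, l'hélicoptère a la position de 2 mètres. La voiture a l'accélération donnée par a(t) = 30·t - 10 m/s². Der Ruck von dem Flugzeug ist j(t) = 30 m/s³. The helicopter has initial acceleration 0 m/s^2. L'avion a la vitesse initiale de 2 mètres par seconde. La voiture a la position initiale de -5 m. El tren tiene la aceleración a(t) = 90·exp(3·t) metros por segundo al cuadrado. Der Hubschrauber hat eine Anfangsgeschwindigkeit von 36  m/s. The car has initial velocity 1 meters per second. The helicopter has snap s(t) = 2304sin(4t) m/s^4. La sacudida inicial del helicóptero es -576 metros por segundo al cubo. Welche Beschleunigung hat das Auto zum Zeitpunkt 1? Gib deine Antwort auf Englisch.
From the given acceleration equation a(t) = 30·t - 10, we substitute t = 1 to get a = 20.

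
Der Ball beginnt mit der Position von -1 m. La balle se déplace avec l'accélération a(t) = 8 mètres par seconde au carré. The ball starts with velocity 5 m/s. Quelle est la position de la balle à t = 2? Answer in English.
To find the answer, we compute 2 integrals of a(t) = 8. Finding the antiderivative of a(t) and using v(0) = 5: v(t) = 8·t + 5. The antiderivative of velocity is position. Using x(0) = -1, we get x(t) = 4·t^2 + 5·t - 1. Using x(t) = 4·t^2 + 5·t - 1 and substituting t = 2, we find x = 25.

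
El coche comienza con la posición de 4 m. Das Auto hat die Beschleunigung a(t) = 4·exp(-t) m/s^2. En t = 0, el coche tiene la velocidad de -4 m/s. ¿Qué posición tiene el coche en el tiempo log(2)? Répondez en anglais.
Starting from acceleration a(t) = 4·exp(-t), we take 2 antiderivatives. Finding the antiderivative of a(t) and using v(0) = -4: v(t) = -4·exp(-t). The antiderivative of velocity is position. Using x(0) = 4, we get x(t) = 4·exp(-t). From the given position equation x(t) = 4·exp(-t), we substitute t = log(2) to get x = 2.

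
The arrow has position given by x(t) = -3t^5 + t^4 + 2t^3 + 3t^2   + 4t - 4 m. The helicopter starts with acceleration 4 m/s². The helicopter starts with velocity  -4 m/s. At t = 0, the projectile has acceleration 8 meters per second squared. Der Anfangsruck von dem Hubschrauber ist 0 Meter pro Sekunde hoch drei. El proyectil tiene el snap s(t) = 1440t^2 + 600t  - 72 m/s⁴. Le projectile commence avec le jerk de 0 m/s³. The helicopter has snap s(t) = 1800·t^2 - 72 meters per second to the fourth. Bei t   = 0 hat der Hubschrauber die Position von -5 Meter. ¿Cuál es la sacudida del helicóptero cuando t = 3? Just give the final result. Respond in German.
j(3) = 15984.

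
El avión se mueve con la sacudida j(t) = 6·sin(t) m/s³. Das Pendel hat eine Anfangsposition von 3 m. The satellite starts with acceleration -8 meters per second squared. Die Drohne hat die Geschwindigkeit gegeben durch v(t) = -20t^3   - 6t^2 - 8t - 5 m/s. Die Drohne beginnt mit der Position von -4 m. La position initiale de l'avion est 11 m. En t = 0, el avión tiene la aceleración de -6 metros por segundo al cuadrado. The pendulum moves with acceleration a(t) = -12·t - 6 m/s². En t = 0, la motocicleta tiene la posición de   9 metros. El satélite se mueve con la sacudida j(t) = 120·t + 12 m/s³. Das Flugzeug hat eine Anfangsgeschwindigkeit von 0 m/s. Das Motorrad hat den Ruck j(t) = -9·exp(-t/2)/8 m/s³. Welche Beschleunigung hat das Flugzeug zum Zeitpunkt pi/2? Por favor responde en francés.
Nous devons trouver la primitive de notre équation du jerk j(t) = 6·sin(t) 1 fois. L'intégrale du jerk est l'accélération. En utilisant a(0) = -6, nous obtenons a(t) = -6·cos(t). De l'équation de l'accélération a(t) = -6·cos(t), nous substituons t = pi/2 pour obtenir a = 0.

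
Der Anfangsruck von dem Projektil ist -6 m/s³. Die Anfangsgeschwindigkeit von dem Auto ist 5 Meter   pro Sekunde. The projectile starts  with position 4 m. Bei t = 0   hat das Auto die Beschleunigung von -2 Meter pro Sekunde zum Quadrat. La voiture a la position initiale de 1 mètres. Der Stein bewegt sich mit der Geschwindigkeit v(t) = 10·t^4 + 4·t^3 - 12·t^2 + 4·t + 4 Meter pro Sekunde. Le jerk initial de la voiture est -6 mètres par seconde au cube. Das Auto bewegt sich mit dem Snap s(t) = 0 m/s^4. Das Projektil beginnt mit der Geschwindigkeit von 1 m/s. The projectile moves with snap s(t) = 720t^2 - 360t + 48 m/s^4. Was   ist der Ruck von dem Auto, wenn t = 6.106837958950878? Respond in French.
Nous devons trouver l'intégrale de notre équation du snap s(t) = 0 1 fois. En prenant ∫s(t)dt et en appliquant j(0) = -6, nous trouvons j(t) = -6. Nous avons le jerk j(t) = -6. En substituant t = 6.106837958950878: j(6.106837958950878) = -6.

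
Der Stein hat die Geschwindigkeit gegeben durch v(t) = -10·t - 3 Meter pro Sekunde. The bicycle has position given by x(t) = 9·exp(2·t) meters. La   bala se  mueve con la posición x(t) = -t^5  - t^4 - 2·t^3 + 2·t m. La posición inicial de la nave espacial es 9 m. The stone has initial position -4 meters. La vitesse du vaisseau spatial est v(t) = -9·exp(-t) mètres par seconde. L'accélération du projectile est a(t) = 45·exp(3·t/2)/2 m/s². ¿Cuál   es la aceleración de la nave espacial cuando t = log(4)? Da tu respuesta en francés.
En partant de la vitesse v(t) = -9·exp(-t), nous prenons 1 dérivée. En dérivant la vitesse, nous obtenons l'accélération: a(t) = 9·exp(-t). Nous avons l'accélération a(t) = 9·exp(-t). En substituant t = log(4): a(log(4)) = 9/4.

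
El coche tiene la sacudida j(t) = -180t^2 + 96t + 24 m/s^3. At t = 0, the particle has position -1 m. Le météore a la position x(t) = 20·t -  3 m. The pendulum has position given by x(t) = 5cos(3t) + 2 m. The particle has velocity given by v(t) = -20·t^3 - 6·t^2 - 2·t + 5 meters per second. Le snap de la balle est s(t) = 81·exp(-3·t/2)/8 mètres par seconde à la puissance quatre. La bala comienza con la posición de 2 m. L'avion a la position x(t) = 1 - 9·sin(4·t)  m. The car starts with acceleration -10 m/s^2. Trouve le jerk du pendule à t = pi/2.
Pour résoudre ceci, nous devons prendre 3 dérivées de notre équation de la position x(t) = 5·cos(3·t) + 2. La dérivée de la position donne la vitesse: v(t) = -15·sin(3·t). La dérivée de la vitesse donne l'accélération: a(t) = -45·cos(3·t). En dérivant l'accélération, nous obtenons le jerk: j(t) = 135·sin(3·t). Nous avons le jerk j(t) = 135·sin(3·t). En substituant t = pi/2: j(pi/2) = -135.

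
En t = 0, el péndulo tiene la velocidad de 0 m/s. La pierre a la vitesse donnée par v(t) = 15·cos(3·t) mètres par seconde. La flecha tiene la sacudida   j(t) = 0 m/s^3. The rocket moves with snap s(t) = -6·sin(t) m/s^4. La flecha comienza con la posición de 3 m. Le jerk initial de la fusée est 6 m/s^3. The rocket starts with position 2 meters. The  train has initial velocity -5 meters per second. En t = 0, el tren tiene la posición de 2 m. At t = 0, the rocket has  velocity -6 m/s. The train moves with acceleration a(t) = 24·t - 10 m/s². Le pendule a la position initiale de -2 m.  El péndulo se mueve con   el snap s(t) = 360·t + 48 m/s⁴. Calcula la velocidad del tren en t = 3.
Debemos encontrar la antiderivada de nuestra ecuación de la aceleración a(t) = 24·t - 10 1 vez. Integrando la aceleración y usando la condición inicial v(0) = -5, obtenemos v(t) = 12·t^2 - 10·t - 5. Usando v(t) = 12·t^2 - 10·t - 5 y sustituyendo t = 3, encontramos v = 73.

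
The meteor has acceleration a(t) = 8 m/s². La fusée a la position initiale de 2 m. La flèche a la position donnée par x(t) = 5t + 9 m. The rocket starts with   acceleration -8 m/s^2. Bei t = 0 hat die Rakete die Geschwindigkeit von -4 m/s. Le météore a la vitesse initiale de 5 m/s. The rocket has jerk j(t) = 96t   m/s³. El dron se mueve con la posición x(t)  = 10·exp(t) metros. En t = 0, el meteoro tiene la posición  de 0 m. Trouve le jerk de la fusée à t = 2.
En utilisant j(t) = 96·t et en substituant t = 2, nous trouvons j = 192.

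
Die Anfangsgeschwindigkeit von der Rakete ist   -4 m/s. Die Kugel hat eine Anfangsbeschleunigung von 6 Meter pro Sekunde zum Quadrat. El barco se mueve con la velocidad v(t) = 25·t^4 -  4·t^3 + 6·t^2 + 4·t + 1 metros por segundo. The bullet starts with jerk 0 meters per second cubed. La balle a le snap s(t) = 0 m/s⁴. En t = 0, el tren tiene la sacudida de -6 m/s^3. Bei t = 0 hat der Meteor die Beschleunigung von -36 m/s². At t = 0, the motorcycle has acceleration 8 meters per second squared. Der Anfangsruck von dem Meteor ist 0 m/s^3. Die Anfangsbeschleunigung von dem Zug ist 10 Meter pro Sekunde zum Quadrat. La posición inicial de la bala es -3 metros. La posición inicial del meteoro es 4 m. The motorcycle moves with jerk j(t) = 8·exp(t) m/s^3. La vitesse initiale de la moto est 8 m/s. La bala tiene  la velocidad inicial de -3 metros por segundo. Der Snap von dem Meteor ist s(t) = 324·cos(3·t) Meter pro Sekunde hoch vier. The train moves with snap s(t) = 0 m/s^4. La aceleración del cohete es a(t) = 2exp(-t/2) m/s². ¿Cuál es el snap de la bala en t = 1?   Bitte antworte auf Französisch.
Nous avons le snap s(t) = 0. En substituant t = 1: s(1) = 0.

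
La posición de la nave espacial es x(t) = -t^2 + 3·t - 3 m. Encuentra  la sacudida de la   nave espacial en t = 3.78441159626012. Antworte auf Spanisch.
Partiendo de la posición x(t) = -t^2 + 3·t - 3, tomamos 3 derivadas. Tomando d/dt de x(t), encontramos v(t) = 3 - 2·t. Tomando d/dt de v(t), encontramos a(t) = -2. Tomando d/dt de a(t), encontramos j(t) = 0. De la ecuación de la sacudida j(t) = 0, sustituimos t = 3.78441159626012 para obtener j = 0.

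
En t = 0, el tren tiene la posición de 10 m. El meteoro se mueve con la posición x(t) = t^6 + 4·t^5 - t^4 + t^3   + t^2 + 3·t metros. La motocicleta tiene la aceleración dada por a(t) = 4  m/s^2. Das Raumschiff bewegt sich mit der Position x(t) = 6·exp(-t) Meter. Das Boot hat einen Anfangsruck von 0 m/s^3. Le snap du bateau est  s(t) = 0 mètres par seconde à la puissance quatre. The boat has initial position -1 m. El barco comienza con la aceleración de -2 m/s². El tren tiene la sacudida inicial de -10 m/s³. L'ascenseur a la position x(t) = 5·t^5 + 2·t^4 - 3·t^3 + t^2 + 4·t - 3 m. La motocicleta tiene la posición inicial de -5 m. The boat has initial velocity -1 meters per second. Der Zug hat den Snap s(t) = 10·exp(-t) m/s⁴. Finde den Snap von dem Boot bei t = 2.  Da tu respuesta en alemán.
Wir haben den Snap s(t) = 0. Durch Einsetzen von t = 2: s(2) = 0.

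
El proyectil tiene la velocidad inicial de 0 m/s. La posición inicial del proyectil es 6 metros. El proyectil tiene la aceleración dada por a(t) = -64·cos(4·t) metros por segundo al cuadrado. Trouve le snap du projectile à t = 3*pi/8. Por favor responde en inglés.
Starting from acceleration a(t) = -64·cos(4·t), we take 2 derivatives. Taking d/dt of a(t), we find j(t) = 256·sin(4·t). The derivative of jerk gives snap: s(t) = 1024·cos(4·t). Using s(t) = 1024·cos(4·t) and substituting t = 3*pi/8, we find s = 0.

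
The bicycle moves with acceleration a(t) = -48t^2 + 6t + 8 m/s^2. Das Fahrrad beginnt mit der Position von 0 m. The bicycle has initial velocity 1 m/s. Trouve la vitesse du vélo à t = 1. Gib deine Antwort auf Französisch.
Nous devons trouver l'intégrale de notre équation de l'accélération a(t) = -48·t^2 + 6·t + 8 1 fois. L'intégrale de l'accélération est la vitesse. En utilisant v(0) = 1, nous obtenons v(t) = -16·t^3 + 3·t^2 + 8·t + 1. En utilisant v(t) = -16·t^3 + 3·t^2 + 8·t + 1 et en substituant t = 1, nous trouvons v = -4.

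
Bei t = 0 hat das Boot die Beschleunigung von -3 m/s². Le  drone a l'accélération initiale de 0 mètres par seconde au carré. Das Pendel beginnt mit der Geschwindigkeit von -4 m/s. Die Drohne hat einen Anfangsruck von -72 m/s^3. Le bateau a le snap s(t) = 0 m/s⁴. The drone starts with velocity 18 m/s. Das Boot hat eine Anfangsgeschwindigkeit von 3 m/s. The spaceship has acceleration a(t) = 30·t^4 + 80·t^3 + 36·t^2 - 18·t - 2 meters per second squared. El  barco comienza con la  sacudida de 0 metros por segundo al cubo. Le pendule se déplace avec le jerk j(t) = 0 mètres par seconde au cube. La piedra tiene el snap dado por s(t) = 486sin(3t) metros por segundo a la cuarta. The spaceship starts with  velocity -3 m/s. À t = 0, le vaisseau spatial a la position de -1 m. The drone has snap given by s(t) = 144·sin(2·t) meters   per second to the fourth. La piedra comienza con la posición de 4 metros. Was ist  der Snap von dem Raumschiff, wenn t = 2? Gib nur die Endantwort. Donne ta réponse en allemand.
Die Antwort ist 2472.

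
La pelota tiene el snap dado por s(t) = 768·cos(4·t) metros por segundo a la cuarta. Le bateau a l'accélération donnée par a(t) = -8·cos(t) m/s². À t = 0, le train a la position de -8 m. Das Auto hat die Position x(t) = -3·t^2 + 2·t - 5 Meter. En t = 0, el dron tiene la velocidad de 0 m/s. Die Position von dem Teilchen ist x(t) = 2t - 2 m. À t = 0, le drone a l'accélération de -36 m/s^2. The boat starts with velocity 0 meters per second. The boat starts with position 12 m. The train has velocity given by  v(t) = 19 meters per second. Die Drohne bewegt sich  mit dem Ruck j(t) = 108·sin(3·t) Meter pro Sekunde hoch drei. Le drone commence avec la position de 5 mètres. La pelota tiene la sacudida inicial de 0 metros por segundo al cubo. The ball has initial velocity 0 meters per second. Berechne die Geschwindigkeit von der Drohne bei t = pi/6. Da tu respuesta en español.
Debemos encontrar la integral de nuestra ecuación de la sacudida j(t) = 108·sin(3·t) 2 veces. La antiderivada de la sacudida es la aceleración. Usando a(0) = -36, obtenemos a(t) = -36·cos(3·t). Integrando la aceleración y usando la condición inicial v(0) = 0, obtenemos v(t) = -12·sin(3·t). Usando v(t) = -12·sin(3·t) y sustituyendo t = pi/6, encontramos v = -12.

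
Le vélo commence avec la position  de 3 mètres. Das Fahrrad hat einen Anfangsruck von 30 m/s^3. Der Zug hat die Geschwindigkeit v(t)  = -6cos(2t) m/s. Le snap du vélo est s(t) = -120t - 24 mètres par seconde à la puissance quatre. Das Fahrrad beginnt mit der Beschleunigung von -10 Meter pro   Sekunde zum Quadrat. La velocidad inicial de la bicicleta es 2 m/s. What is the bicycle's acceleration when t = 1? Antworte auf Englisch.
To find the answer, we compute 2 integrals of s(t) = -120·t - 24. Integrating snap and using the initial condition j(0) = 30, we get j(t) = -60·t^2 - 24·t + 30. Finding the integral of j(t) and using a(0) = -10: a(t) = -20·t^3 - 12·t^2 + 30·t - 10. Using a(t) = -20·t^3 - 12·t^2 + 30·t - 10 and substituting t = 1, we find a = -12.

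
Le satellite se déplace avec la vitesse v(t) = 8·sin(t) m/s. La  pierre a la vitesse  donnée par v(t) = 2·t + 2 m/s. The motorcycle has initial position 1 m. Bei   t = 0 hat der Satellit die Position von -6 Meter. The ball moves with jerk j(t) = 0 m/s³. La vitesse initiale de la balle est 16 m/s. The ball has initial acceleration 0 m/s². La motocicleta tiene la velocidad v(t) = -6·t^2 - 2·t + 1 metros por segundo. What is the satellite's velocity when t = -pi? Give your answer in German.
Aus der Gleichung für die Geschwindigkeit v(t) = 8·sin(t), setzen wir t = -pi ein und erhalten v = 0.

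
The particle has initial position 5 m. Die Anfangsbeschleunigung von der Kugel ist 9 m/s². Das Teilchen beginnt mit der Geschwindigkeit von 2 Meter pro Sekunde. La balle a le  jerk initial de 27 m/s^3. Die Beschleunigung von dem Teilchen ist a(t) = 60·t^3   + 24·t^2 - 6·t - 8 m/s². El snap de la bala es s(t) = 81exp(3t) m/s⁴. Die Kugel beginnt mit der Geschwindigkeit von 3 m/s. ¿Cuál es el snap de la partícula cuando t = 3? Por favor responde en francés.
Pour résoudre ceci, nous devons prendre 2 dérivées de notre équation de l'accélération a(t) = 60·t^3 + 24·t^2 - 6·t - 8. En dérivant l'accélération, nous obtenons le jerk: j(t) = 180·t^2 + 48·t - 6. La dérivée du jerk donne le snap: s(t) = 360·t + 48. De l'équation du snap s(t) = 360·t + 48, nous substituons t = 3 pour obtenir s = 1128.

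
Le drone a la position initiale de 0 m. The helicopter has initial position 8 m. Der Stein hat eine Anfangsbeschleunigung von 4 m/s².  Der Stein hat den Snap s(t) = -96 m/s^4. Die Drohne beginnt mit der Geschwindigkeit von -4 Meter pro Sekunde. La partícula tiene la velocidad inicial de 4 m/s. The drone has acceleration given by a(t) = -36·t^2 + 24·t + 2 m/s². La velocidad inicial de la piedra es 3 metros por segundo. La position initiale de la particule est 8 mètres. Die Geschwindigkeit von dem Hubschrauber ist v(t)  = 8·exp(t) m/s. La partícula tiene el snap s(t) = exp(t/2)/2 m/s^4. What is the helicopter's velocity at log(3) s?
Using v(t) = 8·exp(t) and substituting t = log(3), we find v = 24.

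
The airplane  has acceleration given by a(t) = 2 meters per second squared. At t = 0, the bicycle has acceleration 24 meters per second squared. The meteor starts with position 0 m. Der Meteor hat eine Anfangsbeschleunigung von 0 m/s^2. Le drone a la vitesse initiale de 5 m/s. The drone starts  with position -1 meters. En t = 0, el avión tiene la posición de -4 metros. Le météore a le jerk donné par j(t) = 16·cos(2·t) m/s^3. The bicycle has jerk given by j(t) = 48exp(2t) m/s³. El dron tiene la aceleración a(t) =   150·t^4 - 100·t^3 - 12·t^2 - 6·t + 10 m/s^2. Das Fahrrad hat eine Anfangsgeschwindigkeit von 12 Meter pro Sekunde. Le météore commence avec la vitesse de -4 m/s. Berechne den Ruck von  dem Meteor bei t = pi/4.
Mit j(t) = 16·cos(2·t) und Einsetzen von t = pi/4, finden wir j = 0.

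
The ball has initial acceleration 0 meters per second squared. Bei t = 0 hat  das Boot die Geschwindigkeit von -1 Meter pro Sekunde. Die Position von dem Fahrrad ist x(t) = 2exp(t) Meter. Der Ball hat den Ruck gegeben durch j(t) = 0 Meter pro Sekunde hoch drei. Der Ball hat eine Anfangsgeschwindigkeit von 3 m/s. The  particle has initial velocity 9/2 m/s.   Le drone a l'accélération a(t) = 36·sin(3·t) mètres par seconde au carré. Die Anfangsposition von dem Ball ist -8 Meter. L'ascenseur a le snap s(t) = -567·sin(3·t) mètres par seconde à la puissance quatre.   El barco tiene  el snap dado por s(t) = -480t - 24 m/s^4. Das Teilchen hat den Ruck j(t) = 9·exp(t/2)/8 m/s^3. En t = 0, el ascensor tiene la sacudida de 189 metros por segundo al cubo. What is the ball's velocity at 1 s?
We need to integrate our jerk equation j(t) = 0 2 times. Taking ∫j(t)dt and applying a(0) = 0, we find a(t) = 0. The integral of acceleration, with v(0) = 3, gives velocity: v(t) = 3. We have velocity v(t) = 3. Substituting t = 1: v(1) = 3.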